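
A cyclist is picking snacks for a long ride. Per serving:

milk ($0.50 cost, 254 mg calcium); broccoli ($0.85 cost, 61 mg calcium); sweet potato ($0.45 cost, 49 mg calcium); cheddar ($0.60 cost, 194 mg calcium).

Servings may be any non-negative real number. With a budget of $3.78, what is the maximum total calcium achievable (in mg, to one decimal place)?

1920.2 mg

Calcium per dollar: milk 508, cheddar 323.3, sweet potato 108.9, broccoli 71.76.
With no serving limits, spend the whole cost allowance on milk: $3.78 / $0.50 × 254 mg = 1920.2 mg.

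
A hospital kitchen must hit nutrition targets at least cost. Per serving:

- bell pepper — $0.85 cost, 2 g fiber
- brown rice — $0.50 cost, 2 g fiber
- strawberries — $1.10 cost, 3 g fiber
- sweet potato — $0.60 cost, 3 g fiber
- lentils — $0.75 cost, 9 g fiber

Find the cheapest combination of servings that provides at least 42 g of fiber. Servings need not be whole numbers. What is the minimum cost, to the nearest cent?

$3.50

Cost per g of fiber: lentils $0.0833, sweet potato $0.2000, brown rice $0.2500, strawberries $0.3667, bell pepper $0.4250.
With no serving limits, use only lentils: 42 g / 9 g = 4.667 servings × $0.75 = $3.50.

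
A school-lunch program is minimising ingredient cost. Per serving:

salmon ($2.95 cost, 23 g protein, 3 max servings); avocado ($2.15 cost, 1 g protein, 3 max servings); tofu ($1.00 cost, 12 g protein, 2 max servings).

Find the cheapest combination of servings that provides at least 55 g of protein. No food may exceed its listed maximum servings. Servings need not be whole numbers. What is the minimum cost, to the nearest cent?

Cost per g of protein: tofu $0.0833, salmon $0.1283, avocado $2.1500.
Take 2 servings of tofu: +24.0 g protein for $2.00 (total $2.00, still need 31.0 g).
Take 1.348 servings of salmon: +31.0 g protein for $3.98 (total $5.98, still need 0.0 g).
Greedy by cheapest-per-g is optimal for a single linear constraint, so the minimum cost is $5.98.

$5.98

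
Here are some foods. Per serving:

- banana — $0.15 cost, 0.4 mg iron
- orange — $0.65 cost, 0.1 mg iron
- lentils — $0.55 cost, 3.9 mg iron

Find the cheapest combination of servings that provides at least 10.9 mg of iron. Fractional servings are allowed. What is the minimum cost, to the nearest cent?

Cost per mg of iron: lentils $0.1410, banana $0.3750, orange $6.5000.
With no serving limits, use only lentils: 10.9 mg / 3.9 mg = 2.795 servings × $0.55 = $1.54.

$1.54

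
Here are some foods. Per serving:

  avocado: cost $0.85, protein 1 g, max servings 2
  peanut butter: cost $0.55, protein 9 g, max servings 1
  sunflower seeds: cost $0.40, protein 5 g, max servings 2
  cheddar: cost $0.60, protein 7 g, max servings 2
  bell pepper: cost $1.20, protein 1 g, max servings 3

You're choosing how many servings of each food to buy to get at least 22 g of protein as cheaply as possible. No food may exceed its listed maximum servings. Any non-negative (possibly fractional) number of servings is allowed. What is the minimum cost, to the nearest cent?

Cost per g of protein: peanut butter $0.0611, sunflower seeds $0.0800, cheddar $0.0857, avocado $0.8500, bell pepper $1.2000.
Take 1 serving of peanut butter: +9.0 g protein for $0.55 (total $0.55, still need 13.0 g).
Take 2 servings of sunflower seeds: +10.0 g protein for $0.80 (total $1.35, still need 3.0 g).
Take 0.4286 servings of cheddar: +3.0 g protein for $0.26 (total $1.61, still need 0.0 g).
Greedy by cheapest-per-g is optimal for a single linear constraint, so the minimum cost is $1.61.

$1.61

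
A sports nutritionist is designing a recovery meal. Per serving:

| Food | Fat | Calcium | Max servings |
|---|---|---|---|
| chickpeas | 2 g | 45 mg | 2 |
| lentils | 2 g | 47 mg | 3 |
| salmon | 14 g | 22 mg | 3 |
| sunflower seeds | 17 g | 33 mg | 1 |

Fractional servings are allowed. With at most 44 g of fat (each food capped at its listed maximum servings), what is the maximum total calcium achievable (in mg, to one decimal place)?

290.7 mg

Calcium per g fat: lentils 23.5, chickpeas 22.5, sunflower seeds 1.941, salmon 1.571.
Take 3 servings of lentils: uses 6 g fat, +141.0 mg calcium (running total 141.0 mg).
Take 2 servings of chickpeas: uses 4 g fat, +90.0 mg calcium (running total 231.0 mg).
Take 1 serving of sunflower seeds: uses 17 g fat, +33.0 mg calcium (running total 264.0 mg).
Take 1.214 servings of salmon: uses 17 g fat, +26.7 mg calcium (running total 290.7 mg).
Filling greedily by calcium-per-g fat is optimal for one linear limit, giving 290.7 mg.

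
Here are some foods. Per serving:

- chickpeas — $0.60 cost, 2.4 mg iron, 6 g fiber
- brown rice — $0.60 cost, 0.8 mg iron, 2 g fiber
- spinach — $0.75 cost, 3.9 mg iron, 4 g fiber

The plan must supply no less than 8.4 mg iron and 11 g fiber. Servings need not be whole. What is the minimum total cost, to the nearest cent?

Minimising a linear cost over {iron ≥ 8.4, fiber ≥ 11, servings ≥ 0} — the optimum is at a vertex, using one or two foods.
chickpeas only: max(8.4/2.4, 11/6) = 3.5 servings → $2.10.
brown rice only: max(8.4/0.8, 11/2) = 10.5 servings → $6.30.
spinach only: max(8.4/3.9, 11/4) = 2.75 servings → $2.06.
chickpeas + brown rice (both tight): parallel constraints — no distinct corner.
chickpeas + spinach with both tight: 0.6739 servings and 1.739 servings → $1.71.
brown rice + spinach with both tight: 2.022 servings and 1.739 servings → $2.52.
Cheapest feasible corner: $1.71.

$1.71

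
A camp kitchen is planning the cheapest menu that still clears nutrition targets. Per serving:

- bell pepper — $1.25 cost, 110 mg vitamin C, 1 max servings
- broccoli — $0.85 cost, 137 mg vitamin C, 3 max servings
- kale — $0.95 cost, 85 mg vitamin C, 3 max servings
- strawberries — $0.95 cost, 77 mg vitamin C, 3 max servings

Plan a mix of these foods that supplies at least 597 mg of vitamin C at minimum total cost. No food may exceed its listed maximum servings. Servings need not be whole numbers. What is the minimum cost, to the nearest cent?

Cost per mg of vitamin C: broccoli $0.0062, kale $0.0112, bell pepper $0.0114, strawberries $0.0123.
Take 3 servings of broccoli: +411.0 mg vitamin C for $2.55 (total $2.55, still need 186.0 mg).
Take 2.188 servings of kale: +186.0 mg vitamin C for $2.08 (total $4.63, still need 0.0 mg).
Greedy by cheapest-per-mg is optimal for a single linear constraint, so the minimum cost is $4.63.

$4.63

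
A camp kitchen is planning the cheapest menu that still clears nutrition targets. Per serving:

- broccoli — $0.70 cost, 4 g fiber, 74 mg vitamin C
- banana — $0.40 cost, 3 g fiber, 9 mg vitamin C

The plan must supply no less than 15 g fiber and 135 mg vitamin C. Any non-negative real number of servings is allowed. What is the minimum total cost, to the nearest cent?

Check every corner: each single food scaled to meet both minima, and each pair solved so both constraints bind.
broccoli only: max(15/4, 135/74) = 3.75 servings → $2.62.
banana only: max(15/3, 135/9) = 15 servings → $6.00.
broccoli + banana with both tight: 1.452 servings and 3.065 servings → $2.24.
So the least-cost plan costs $2.24.

$2.24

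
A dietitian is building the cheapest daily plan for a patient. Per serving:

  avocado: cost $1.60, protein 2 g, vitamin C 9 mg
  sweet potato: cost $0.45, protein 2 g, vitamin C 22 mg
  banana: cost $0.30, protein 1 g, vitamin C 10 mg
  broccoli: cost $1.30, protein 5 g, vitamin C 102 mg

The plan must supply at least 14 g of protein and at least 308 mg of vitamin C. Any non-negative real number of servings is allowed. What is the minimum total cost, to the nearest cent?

$3.93

avocado only: max(14/2, 308/9) = 34.22 servings → $54.76.
sweet potato only: max(14/2, 308/22) = 14 servings → $6.30.
banana only: max(14/1, 308/10) = 30.8 servings → $9.24.
broccoli only: max(14/5, 308/102) = 3.02 servings → $3.93.
avocado + sweet potato: intersection lies outside the first quadrant.
avocado + banana: the both-tight solution has a negative serving — not a feasible corner.
avocado + broccoli with both targets exact would need a negative amount; discard.
sweet potato + banana: intersection lies outside the first quadrant.
sweet potato + broccoli: the both-tight solution has a negative serving — not a feasible corner.
banana + broccoli: the both-tight solution has a negative serving — not a feasible corner.
So the least-cost plan costs $3.93.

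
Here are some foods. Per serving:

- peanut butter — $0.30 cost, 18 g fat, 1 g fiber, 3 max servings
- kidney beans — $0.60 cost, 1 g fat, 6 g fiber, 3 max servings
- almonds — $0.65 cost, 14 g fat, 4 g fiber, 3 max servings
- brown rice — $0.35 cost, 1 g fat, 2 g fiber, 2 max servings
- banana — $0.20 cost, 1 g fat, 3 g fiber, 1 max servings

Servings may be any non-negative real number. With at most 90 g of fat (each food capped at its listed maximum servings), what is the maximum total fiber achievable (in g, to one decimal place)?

39.3 g

Fiber per g fat: kidney beans 6, banana 3, brown rice 2, almonds 0.2857, peanut butter 0.05556.
Take 3 servings of kidney beans: uses 3 g fat, +18.0 g fiber (running total 18.0 g).
Take 1 serving of banana: uses 1 g fat, +3.0 g fiber (running total 21.0 g).
Take 2 servings of brown rice: uses 2 g fat, +4.0 g fiber (running total 25.0 g).
Take 3 servings of almonds: uses 42 g fat, +12.0 g fiber (running total 37.0 g).
Take 2.333 servings of peanut butter: uses 42 g fat, +2.3 g fiber (running total 39.3 g).
Greedy by best ratio exhausts the fat allowance optimally: 39.3 g.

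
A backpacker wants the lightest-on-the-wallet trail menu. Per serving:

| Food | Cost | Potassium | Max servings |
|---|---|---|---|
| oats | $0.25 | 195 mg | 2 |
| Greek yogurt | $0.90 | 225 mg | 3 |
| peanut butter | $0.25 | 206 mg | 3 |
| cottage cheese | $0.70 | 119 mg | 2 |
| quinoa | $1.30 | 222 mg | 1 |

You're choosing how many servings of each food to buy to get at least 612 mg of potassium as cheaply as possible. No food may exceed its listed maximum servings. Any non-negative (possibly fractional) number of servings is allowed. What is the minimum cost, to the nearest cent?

$0.74

Cost per mg of potassium: peanut butter $0.0012, oats $0.0013, Greek yogurt $0.0040, quinoa $0.0059, cottage cheese $0.0059.
Take 2.971 servings of peanut butter: +612.0 mg potassium for $0.74 (total $0.74, still need 0.0 mg).
Filling from the cheapest source first is optimal under one linear minimum: $0.74.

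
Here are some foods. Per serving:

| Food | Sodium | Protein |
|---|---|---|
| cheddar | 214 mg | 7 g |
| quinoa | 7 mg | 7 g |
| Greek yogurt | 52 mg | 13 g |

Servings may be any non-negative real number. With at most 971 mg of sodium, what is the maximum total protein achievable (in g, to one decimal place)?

971.0 g

Protein per mg sodium: quinoa 1, Greek yogurt 0.25, cheddar 0.03271.
With no serving limits, spend the whole sodium allowance on quinoa: 971 mg / 7 mg × 7 g = 971.0 g.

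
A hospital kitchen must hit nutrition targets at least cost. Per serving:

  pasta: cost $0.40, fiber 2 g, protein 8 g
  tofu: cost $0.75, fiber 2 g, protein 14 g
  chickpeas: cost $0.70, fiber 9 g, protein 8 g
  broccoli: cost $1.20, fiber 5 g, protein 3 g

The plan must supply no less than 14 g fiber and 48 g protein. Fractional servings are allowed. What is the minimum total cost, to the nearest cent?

$2.49

Minimising a linear cost over {fiber ≥ 14, protein ≥ 48, servings ≥ 0} — the optimum is at a vertex, using one or two foods.
pasta only: max(14/2, 48/8) = 7 servings → $2.80.
tofu only: max(14/2, 48/14) = 7 servings → $5.25.
chickpeas only: max(14/9, 48/8) = 6 servings → $4.20.
broccoli only: max(14/5, 48/3) = 16 servings → $19.20.
pasta + tofu: the both-tight solution has a negative serving — not a feasible corner.
pasta + chickpeas with both tight: 5.714 servings and 0.2857 servings → $2.49.
pasta + broccoli with both tight: 5.824 servings and 0.4706 servings → $2.89.
tofu + chickpeas with both tight: 2.909 servings and 0.9091 servings → $2.82.
tofu + broccoli with both tight: 3.094 servings and 1.562 servings → $4.20.
chickpeas + broccoli: the both-tight solution has a negative serving — not a feasible corner.
The minimum over all feasible corners is $2.49.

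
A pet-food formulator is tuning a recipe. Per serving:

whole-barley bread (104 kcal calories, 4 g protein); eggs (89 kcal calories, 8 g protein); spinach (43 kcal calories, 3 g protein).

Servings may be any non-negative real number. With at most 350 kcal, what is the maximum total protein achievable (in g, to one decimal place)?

Protein per kcal: eggs 0.08989, spinach 0.06977, whole-barley bread 0.03846.
With no serving limits, spend the whole calories allowance on eggs: 350 kcal / 89 kcal × 8 g = 31.5 g.

31.5 g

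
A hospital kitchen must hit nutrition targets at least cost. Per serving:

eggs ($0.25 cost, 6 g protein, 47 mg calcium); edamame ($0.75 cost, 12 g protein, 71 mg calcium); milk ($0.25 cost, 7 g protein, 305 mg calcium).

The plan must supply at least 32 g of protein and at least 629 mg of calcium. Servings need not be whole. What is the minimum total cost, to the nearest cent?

$1.14

Two binding constraints pin down two serving amounts, so the optimal mix uses at most two foods. The candidates are each food alone (scaled to the tighter of protein/calcium) and each pair with both constraints tight.
eggs only: max(32/6, 629/47) = 13.38 servings → $3.35.
edamame only: max(32/12, 629/71) = 8.859 servings → $6.64.
milk only: max(32/7, 629/305) = 4.571 servings → $1.14.
eggs + edamame: the both-tight solution has a negative serving — not a feasible corner.
eggs + milk with both tight: 3.569 servings and 1.512 servings → $1.27.
edamame + milk with both tight: 1.694 servings and 1.668 servings → $1.69.
So the least-cost plan costs $1.14.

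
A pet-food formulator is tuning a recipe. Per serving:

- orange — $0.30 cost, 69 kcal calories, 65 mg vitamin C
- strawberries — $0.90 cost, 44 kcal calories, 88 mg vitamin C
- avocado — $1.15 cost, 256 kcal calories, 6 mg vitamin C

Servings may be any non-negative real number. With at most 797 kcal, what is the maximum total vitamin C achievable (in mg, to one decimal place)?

1594.0 mg

Vitamin C per kcal: strawberries 2, orange 0.942, avocado 0.02344.
With no serving limits, spend the whole calories allowance on strawberries: 797 kcal / 44 kcal × 88 mg = 1594.0 mg.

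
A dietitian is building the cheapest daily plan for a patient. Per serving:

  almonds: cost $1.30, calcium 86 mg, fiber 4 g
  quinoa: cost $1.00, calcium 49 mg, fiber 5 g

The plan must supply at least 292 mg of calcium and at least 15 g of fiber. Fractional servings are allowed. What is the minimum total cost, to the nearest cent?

$4.55

Two binding constraints pin down two serving amounts, so the optimal mix uses at most two foods. The candidates are each food alone (scaled to the tighter of calcium/fiber) and each pair with both constraints tight.
almonds only: max(292/86, 15/4) = 3.75 servings → $4.88.
quinoa only: max(292/49, 15/5) = 5.959 servings → $5.96.
almonds + quinoa with both tight: 3.098 servings and 0.5214 servings → $4.55.
The minimum over all feasible corners is $4.55.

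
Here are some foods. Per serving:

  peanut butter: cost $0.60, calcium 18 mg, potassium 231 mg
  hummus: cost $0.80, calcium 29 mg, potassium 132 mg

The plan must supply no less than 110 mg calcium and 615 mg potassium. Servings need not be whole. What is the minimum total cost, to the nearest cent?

An LP optimum is at a vertex; with two nutrient constraints at most two foods are used. Check each candidate.
peanut butter only: max(110/18, 615/231) = 6.111 servings → $3.67.
hummus only: max(110/29, 615/132) = 4.659 servings → $3.73.
peanut butter + hummus with both tight: 0.7668 servings and 3.317 servings → $3.11.
So the least-cost plan costs $3.11.

$3.11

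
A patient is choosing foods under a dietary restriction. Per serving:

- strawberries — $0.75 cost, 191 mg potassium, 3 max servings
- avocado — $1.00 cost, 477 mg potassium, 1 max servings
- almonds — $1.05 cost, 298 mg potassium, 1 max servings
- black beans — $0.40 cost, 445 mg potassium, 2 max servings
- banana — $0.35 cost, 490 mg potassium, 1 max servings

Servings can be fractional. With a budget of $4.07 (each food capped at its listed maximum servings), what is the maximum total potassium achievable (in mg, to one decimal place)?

Potassium per dollar: banana 1400, black beans 1112, avocado 477, almonds 283.8, strawberries 254.7.
Take 1 serving of banana: spends $0.35, +490.0 mg potassium (running total 490.0 mg).
Take 2 servings of black beans: spends $0.80, +890.0 mg potassium (running total 1380.0 mg).
Take 1 serving of avocado: spends $1.00, +477.0 mg potassium (running total 1857.0 mg).
Take 1 serving of almonds: spends $1.05, +298.0 mg potassium (running total 2155.0 mg).
Take 1.16 servings of strawberries: spends $0.87, +221.6 mg potassium (running total 2376.6 mg).
Greedy by best ratio exhausts the cost allowance optimally: 2376.6 mg.

2376.6 mg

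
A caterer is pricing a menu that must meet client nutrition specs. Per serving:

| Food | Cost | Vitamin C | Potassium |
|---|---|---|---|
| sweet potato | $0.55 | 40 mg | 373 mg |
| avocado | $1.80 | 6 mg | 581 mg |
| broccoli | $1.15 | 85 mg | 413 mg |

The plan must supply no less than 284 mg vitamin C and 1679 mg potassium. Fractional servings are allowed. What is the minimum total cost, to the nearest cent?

Compare the cost at each extreme point of the feasible region.
sweet potato only: max(284/40, 1679/373) = 7.1 servings → $3.90.
avocado only: max(284/6, 1679/581) = 47.33 servings → $85.20.
broccoli only: max(284/85, 1679/413) = 4.065 servings → $4.68.
sweet potato + avocado: intersection lies outside the first quadrant.
sweet potato + broccoli with both tight: 1.674 servings and 2.553 servings → $3.86.
avocado + broccoli with both tight: 0.542 servings and 3.303 servings → $4.77.
The minimum over all feasible corners is $3.86.

$3.86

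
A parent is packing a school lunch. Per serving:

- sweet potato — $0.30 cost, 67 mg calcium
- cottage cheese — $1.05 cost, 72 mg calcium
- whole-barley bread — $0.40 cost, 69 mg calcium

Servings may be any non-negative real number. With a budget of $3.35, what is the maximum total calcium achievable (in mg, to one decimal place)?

748.2 mg

Calcium per dollar: sweet potato 223.3, whole-barley bread 172.5, cottage cheese 68.57.
With no serving limits, spend the whole cost allowance on sweet potato: $3.35 / $0.30 × 67 mg = 748.2 mg.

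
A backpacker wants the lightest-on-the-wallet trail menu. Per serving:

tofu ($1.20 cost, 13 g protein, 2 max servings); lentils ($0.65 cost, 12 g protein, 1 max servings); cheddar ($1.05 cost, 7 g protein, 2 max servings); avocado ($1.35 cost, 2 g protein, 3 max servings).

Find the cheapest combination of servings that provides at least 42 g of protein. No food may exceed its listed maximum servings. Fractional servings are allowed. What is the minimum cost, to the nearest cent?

Cost per g of protein: lentils $0.0542, tofu $0.0923, cheddar $0.1500, avocado $0.6750.
Take 1 serving of lentils: +12.0 g protein for $0.65 (total $0.65, still need 30.0 g).
Take 2 servings of tofu: +26.0 g protein for $2.40 (total $3.05, still need 4.0 g).
Take 0.5714 servings of cheddar: +4.0 g protein for $0.60 (total $3.65, still need 0.0 g).
Greedy by cheapest-per-g is optimal for a single linear constraint, so the minimum cost is $3.65.

$3.65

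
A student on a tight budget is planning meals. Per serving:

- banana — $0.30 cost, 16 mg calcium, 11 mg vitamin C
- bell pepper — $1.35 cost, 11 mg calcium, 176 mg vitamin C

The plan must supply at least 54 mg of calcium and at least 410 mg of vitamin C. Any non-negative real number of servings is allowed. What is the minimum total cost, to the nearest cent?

An LP optimum is at a vertex; with two nutrient constraints at most two foods are used. Check each candidate.
banana only: max(54/16, 410/11) = 37.27 servings → $11.18.
bell pepper only: max(54/11, 410/176) = 4.909 servings → $6.63.
banana + bell pepper with both tight: 1.853 servings and 2.214 servings → $3.54.
Cheapest feasible corner: $3.54.

$3.54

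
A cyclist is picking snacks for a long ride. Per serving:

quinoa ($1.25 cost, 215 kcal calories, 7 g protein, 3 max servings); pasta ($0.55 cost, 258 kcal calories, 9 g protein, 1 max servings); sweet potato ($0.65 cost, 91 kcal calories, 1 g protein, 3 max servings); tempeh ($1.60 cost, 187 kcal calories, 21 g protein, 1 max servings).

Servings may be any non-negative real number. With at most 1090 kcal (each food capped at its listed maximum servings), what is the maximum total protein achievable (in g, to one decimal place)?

51.0 g

Protein per kcal: tempeh 0.1123, pasta 0.03488, quinoa 0.03256, sweet potato 0.01099.
Take 1 serving of tempeh: uses 187 kcal, +21.0 g protein (running total 21.0 g).
Take 1 serving of pasta: uses 258 kcal, +9.0 g protein (running total 30.0 g).
Take 3 servings of quinoa: uses 645 kcal, +21.0 g protein (running total 51.0 g).
Filling greedily by protein-per-kcal is optimal for one linear limit, giving 51.0 g.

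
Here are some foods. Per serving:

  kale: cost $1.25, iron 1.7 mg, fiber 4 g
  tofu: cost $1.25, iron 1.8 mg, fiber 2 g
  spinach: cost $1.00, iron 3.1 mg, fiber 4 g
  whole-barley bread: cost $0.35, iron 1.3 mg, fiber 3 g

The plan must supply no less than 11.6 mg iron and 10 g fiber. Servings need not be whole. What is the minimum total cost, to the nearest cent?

A basic optimal solution has at most two foods positive. Try each food alone and each pair with both targets met exactly.
kale only: max(11.6/1.7, 10/4) = 6.824 servings → $8.53.
tofu only: max(11.6/1.8, 10/2) = 6.444 servings → $8.06.
spinach only: max(11.6/3.1, 10/4) = 3.742 servings → $3.74.
whole-barley bread only: max(11.6/1.3, 10/3) = 8.923 servings → $3.12.
kale + tofu: intersection lies outside the first quadrant.
kale + spinach: the both-tight solution has a negative serving — not a feasible corner.
kale + whole-barley bread: the both-tight solution has a negative serving — not a feasible corner.
tofu + spinach with both targets exact would need a negative amount; discard.
tofu + whole-barley bread: the both-tight solution has a negative serving — not a feasible corner.
spinach + whole-barley bread: the both-tight solution has a negative serving — not a feasible corner.
Cheapest feasible corner: $3.12.

$3.12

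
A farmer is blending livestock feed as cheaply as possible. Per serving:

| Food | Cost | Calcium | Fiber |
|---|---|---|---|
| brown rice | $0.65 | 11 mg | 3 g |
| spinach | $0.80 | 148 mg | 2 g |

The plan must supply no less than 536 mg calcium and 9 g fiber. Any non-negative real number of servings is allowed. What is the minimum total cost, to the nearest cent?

$3.26

The cheapest plan sits at a corner of the feasible region — with two constraints it uses at most two foods.
brown rice only: max(536/11, 9/3) = 48.73 servings → $31.67.
spinach only: max(536/148, 9/2) = 4.5 servings → $3.60.
brown rice + spinach with both tight: 0.6161 servings and 3.576 servings → $3.26.
Cheapest feasible corner: $3.26.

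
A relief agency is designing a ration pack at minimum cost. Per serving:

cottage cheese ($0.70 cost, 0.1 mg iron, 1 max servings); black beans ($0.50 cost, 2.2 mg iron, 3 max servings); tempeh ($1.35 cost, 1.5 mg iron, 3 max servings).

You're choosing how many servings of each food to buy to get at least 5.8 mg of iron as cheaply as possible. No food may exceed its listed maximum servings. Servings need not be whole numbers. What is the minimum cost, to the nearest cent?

Cost per mg of iron: black beans $0.2273, tempeh $0.9000, cottage cheese $7.0000.
Take 2.636 servings of black beans: +5.8 mg iron for $1.32 (total $1.32, still need 0.0 mg).
Filling from the cheapest source first is optimal under one linear minimum: $1.32.

$1.32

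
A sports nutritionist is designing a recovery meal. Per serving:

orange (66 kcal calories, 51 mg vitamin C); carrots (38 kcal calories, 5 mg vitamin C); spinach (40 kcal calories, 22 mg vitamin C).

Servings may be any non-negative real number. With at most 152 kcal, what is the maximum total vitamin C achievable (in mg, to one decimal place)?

Vitamin C per kcal: orange 0.7727, spinach 0.55, carrots 0.1316.
With no serving limits, spend the whole calories allowance on orange: 152 kcal / 66 kcal × 51 mg = 117.5 mg.

117.5 mg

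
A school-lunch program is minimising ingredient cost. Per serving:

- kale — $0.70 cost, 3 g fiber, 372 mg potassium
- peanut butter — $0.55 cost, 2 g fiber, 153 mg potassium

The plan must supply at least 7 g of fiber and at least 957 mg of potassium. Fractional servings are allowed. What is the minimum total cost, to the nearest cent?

$1.80

A basic optimal solution has at most two foods positive. Try each food alone and each pair with both targets met exactly.
kale only: max(7/3, 957/372) = 2.573 servings → $1.80.
peanut butter only: max(7/2, 957/153) = 6.255 servings → $3.44.
kale + peanut butter with both targets exact would need a negative amount; discard.
Cheapest feasible corner: $1.80.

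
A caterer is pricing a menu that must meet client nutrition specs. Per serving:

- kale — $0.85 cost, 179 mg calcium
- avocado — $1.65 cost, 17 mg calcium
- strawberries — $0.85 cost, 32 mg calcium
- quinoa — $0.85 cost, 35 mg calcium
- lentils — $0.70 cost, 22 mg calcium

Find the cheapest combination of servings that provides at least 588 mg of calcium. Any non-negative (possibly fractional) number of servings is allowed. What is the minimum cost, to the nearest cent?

Cost per mg of calcium: kale $0.0047, quinoa $0.0243, strawberries $0.0266, lentils $0.0318, avocado $0.0971.
With no serving limits, use only kale: 588 mg / 179 mg = 3.285 servings × $0.85 = $2.79.

$2.79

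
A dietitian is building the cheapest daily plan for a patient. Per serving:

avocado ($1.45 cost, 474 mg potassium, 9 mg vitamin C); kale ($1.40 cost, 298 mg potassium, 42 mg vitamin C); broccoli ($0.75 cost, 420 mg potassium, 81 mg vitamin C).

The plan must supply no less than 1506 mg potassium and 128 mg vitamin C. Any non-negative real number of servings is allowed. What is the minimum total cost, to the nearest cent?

The cheapest plan sits at a corner of the feasible region — with two constraints it uses at most two foods.
avocado only: max(1506/474, 128/9) = 14.22 servings → $20.62.
kale only: max(1506/298, 128/42) = 5.054 servings → $7.08.
broccoli only: max(1506/420, 128/81) = 3.586 servings → $2.69.
avocado + kale with both tight: 1.458 servings and 2.735 servings → $5.94.
avocado + broccoli with both tight: 1.971 servings and 1.361 servings → $3.88.
kale + broccoli with both targets exact would need a negative amount; discard.
So the least-cost plan costs $2.69.

$2.69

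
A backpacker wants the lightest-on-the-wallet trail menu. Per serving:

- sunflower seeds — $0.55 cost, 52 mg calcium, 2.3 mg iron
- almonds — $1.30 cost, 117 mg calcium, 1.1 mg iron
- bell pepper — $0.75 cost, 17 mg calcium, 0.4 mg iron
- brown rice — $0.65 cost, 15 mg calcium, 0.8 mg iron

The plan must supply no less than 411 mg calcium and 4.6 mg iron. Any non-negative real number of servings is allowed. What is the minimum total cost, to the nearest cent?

$4.35

sunflower seeds only: max(411/52, 4.6/2.3) = 7.904 servings → $4.35.
almonds only: max(411/117, 4.6/1.1) = 4.182 servings → $5.44.
bell pepper only: max(411/17, 4.6/0.4) = 24.18 servings → $18.13.
brown rice only: max(411/15, 4.6/0.8) = 27.4 servings → $17.81.
sunflower seeds + almonds with both tight: 0.4063 servings and 3.332 servings → $4.56.
sunflower seeds + bell pepper with both targets exact would need a negative amount; discard.
sunflower seeds + brown rice: intersection lies outside the first quadrant.
almonds + bell pepper with both tight: 3.068 servings and 3.064 servings → $6.29.
almonds + brown rice with both tight: 3.37 servings and 1.117 servings → $5.11.
bell pepper + brown rice: the both-tight solution has a negative serving — not a feasible corner.
Cheapest feasible corner: $4.35.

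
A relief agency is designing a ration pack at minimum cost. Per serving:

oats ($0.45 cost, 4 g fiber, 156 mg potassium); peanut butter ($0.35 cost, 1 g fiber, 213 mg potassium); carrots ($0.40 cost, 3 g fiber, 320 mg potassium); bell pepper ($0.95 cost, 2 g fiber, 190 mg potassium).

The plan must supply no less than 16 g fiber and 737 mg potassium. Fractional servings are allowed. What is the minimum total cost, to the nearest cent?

Check every corner: each single food scaled to meet both minima, and each pair solved so both constraints bind.
oats only: max(16/4, 737/156) = 4.724 servings → $2.13.
peanut butter only: max(16/1, 737/213) = 16 servings → $5.60.
carrots only: max(16/3, 737/320) = 5.333 servings → $2.13.
bell pepper only: max(16/2, 737/190) = 8 servings → $7.60.
oats + peanut butter with both tight: 3.838 servings and 0.6494 servings → $1.95.
oats + carrots with both tight: 3.583 servings and 0.5567 servings → $1.83.
oats + bell pepper with both tight: 3.496 servings and 1.009 servings → $2.53.
peanut butter + carrots: intersection lies outside the first quadrant.
peanut butter + bell pepper: intersection lies outside the first quadrant.
carrots + bell pepper: the both-tight solution has a negative serving — not a feasible corner.
Cheapest feasible corner: $1.83.

$1.83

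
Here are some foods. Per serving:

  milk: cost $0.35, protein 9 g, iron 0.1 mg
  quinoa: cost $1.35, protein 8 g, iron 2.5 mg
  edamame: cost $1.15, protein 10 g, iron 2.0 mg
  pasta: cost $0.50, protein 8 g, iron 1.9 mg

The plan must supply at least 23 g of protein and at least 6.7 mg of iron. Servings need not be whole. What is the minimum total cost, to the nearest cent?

$1.76

This is a tiny linear program; its minimum lies at a vertex of the feasible set. List the vertices and price them.
milk only: max(23/9, 6.7/0.1) = 67 servings → $23.45.
quinoa only: max(23/8, 6.7/2.5) = 2.875 servings → $3.88.
edamame only: max(23/10, 6.7/2.0) = 3.35 servings → $3.85.
pasta only: max(23/8, 6.7/1.9) = 3.526 servings → $1.76.
milk + quinoa with both tight: 0.1797 servings and 2.673 servings → $3.67.
milk + edamame: the both-tight solution has a negative serving — not a feasible corner.
milk + pasta: intersection lies outside the first quadrant.
quinoa + edamame with both tight: 2.333 servings and 0.4333 servings → $3.65.
quinoa + pasta with both tight: 2.062 servings and 0.8125 servings → $3.19.
edamame + pasta: intersection lies outside the first quadrant.
The minimum over all feasible corners is $1.76.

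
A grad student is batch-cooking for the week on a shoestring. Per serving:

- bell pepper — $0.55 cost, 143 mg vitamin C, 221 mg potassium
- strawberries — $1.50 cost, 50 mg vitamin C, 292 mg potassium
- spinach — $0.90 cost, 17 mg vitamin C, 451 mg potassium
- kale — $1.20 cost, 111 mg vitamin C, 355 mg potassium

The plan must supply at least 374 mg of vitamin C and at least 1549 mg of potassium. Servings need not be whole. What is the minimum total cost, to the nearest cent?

At the optimum either one food covers both requirements or two foods hit both targets exactly; no other combination can be cheaper.
bell pepper only: max(374/143, 1549/221) = 7.009 servings → $3.85.
strawberries only: max(374/50, 1549/292) = 7.48 servings → $11.22.
spinach only: max(374/17, 1549/451) = 22 servings → $19.80.
kale only: max(374/111, 1549/355) = 4.363 servings → $5.24.
bell pepper + strawberries with both tight: 1.034 servings and 4.522 servings → $7.35.
bell pepper + spinach with both tight: 2.344 servings and 2.286 servings → $3.35.
bell pepper + kale: the both-tight solution has a negative serving — not a feasible corner.
strawberries + spinach: the both-tight solution has a negative serving — not a feasible corner.
strawberries + kale with both tight: 2.671 servings and 2.166 servings → $6.61.
spinach + kale with both tight: 0.8897 servings and 3.233 servings → $4.68.
Cheapest feasible corner: $3.35.

$3.35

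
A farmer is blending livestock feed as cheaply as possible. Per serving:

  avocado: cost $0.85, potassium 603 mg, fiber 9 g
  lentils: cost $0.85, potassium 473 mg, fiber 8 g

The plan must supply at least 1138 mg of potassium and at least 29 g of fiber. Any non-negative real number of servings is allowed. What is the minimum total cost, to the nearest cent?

Compare the cost at each extreme point of the feasible region.
avocado only: max(1138/603, 29/9) = 3.222 servings → $2.74.
lentils only: max(1138/473, 29/8) = 3.625 servings → $3.08.
avocado + lentils: intersection lies outside the first quadrant.
Cheapest feasible corner: $2.74.

$2.74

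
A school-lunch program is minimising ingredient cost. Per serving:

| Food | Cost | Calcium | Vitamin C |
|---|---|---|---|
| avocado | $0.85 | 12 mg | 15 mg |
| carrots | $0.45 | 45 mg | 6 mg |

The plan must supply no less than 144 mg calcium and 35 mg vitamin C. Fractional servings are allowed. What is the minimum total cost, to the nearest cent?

$2.30

With two linear requirements the optimum uses one or two foods; enumerate the corners.
avocado only: max(144/12, 35/15) = 12 servings → $10.20.
carrots only: max(144/45, 35/6) = 5.833 servings → $2.62.
avocado + carrots with both tight: 1.179 servings and 2.886 servings → $2.30.
Cheapest feasible corner: $2.30.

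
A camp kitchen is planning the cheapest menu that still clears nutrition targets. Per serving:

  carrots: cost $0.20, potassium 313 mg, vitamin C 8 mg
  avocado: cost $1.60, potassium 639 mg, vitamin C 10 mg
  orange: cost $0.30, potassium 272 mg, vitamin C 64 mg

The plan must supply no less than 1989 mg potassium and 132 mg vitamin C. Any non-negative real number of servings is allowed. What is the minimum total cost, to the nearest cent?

$1.45

With two linear requirements the optimum uses one or two foods; enumerate the corners.
carrots only: max(1989/313, 132/8) = 16.5 servings → $3.30.
avocado only: max(1989/639, 132/10) = 13.2 servings → $21.12.
orange only: max(1989/272, 132/64) = 7.312 servings → $2.19.
carrots + avocado: intersection lies outside the first quadrant.
carrots + orange with both tight: 5.118 servings and 1.423 servings → $1.45.
avocado + orange with both tight: 2.394 servings and 1.688 servings → $4.34.
The minimum over all feasible corners is $1.45.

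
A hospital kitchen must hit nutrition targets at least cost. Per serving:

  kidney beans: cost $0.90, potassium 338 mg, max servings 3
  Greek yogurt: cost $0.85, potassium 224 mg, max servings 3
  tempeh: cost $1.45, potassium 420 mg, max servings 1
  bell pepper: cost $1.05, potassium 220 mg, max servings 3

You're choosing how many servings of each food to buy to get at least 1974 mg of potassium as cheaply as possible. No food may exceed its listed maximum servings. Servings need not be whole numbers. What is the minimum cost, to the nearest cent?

Cost per mg of potassium: kidney beans $0.0027, tempeh $0.0035, Greek yogurt $0.0038, bell pepper $0.0048.
Take 3 servings of kidney beans: +1014.0 mg potassium for $2.70 (total $2.70, still need 960.0 mg).
Take 1 serving of tempeh: +420.0 mg potassium for $1.45 (total $4.15, still need 540.0 mg).
Take 2.411 servings of Greek yogurt: +540.0 mg potassium for $2.05 (total $6.20, still need 0.0 mg).
Filling from the cheapest source first is optimal under one linear minimum: $6.20.

$6.20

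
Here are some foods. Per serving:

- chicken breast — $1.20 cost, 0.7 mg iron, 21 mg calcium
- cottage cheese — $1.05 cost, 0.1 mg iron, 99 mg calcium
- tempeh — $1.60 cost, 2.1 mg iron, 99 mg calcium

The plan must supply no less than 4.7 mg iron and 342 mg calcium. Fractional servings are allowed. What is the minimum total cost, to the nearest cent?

For a min-cost LP with two ≥-constraints, a basic feasible solution has at most two positive variables.
chicken breast only: max(4.7/0.7, 342/21) = 16.29 servings → $19.54.
cottage cheese only: max(4.7/0.1, 342/99) = 47 servings → $49.35.
tempeh only: max(4.7/2.1, 342/99) = 3.455 servings → $5.53.
chicken breast + cottage cheese with both tight: 6.415 servings and 2.094 servings → $9.90.
chicken breast + tempeh: intersection lies outside the first quadrant.
cottage cheese + tempeh with both tight: 1.277 servings and 2.177 servings → $4.82.
Cheapest feasible corner: $4.82.

$4.82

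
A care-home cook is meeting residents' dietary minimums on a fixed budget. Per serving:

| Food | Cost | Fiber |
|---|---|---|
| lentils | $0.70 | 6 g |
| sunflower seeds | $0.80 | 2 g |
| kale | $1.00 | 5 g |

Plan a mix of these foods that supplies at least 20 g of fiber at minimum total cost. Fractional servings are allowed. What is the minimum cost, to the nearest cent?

Cost per g of fiber: lentils $0.1167, kale $0.2000, sunflower seeds $0.4000.
With no serving limits, use only lentils: 20 g / 6 g = 3.333 servings × $0.70 = $2.33.

$2.33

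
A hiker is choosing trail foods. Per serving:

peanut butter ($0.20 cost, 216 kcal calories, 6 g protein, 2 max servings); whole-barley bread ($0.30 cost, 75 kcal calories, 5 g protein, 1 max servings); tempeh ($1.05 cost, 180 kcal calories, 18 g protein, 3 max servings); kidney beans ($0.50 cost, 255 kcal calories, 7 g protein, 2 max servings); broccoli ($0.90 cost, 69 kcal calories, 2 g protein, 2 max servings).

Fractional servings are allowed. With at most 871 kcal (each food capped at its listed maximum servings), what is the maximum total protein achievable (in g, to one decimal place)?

66.3 g

Protein per kcal: tempeh 0.1, whole-barley bread 0.06667, broccoli 0.02899, peanut butter 0.02778, kidney beans 0.02745.
Take 3 servings of tempeh: uses 540 kcal, +54.0 g protein (running total 54.0 g).
Take 1 serving of whole-barley bread: uses 75 kcal, +5.0 g protein (running total 59.0 g).
Take 2 servings of broccoli: uses 138 kcal, +4.0 g protein (running total 63.0 g).
Take 0.5463 servings of peanut butter: uses 118 kcal, +3.3 g protein (running total 66.3 g).
Greedy by best ratio exhausts the calories allowance optimally: 66.3 g.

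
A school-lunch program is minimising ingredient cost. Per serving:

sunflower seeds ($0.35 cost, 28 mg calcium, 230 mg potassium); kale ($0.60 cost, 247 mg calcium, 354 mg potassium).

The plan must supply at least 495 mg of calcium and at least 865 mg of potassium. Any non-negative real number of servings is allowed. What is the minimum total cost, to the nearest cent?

$1.43

Minimising a linear cost over {calcium ≥ 495, potassium ≥ 865, servings ≥ 0} — the optimum is at a vertex, using one or two foods.
sunflower seeds only: max(495/28, 865/230) = 17.68 servings → $6.19.
kale only: max(495/247, 865/354) = 2.444 servings → $1.47.
sunflower seeds + kale with both tight: 0.8193 servings and 1.911 servings → $1.43.
So the least-cost plan costs $1.43.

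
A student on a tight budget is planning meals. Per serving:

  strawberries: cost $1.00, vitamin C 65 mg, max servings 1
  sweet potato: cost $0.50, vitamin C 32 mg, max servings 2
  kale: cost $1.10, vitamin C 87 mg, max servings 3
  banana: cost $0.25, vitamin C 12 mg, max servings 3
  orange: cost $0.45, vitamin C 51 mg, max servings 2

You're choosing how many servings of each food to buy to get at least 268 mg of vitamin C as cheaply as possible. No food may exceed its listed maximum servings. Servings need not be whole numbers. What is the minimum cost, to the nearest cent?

$3.00

Cost per mg of vitamin C: orange $0.0088, kale $0.0126, strawberries $0.0154, sweet potato $0.0156, banana $0.0208.
Take 2 servings of orange: +102.0 mg vitamin C for $0.90 (total $0.90, still need 166.0 mg).
Take 1.908 servings of kale: +166.0 mg vitamin C for $2.10 (total $3.00, still need 0.0 mg).
Filling from the cheapest source first is optimal under one linear minimum: $3.00.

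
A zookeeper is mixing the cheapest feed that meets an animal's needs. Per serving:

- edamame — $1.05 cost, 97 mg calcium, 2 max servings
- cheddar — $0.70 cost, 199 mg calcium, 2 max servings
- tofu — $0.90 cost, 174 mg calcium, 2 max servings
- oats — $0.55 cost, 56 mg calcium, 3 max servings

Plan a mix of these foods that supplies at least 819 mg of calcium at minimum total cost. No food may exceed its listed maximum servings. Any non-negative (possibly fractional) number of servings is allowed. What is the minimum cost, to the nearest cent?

$3.92

Cost per mg of calcium: cheddar $0.0035, tofu $0.0052, oats $0.0098, edamame $0.0108.
Take 2 servings of cheddar: +398.0 mg calcium for $1.40 (total $1.40, still need 421.0 mg).
Take 2 servings of tofu: +348.0 mg calcium for $1.80 (total $3.20, still need 73.0 mg).
Take 1.304 servings of oats: +73.0 mg calcium for $0.72 (total $3.92, still need 0.0 mg).
Filling from the cheapest source first is optimal under one linear minimum: $3.92.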